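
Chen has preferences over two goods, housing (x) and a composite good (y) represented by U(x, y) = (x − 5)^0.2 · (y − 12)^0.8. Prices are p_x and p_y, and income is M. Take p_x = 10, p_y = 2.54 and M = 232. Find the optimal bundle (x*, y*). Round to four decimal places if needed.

This is Cobb-Douglas in (x−5, y−12): tangency gives 0.2·p_y·(y−12) = 0.8·p_x·(x−5).
After buying the subsistence bundle (5, 12), a share 0.2 of the remaining income goes to x: x* = 5 + 0.2·(M − 5p_x − 12p_y)/p_x.
Discretionary income = 232 − 5·10 − 12·2.54 = 151.52; x* = 5 + 0.2·151.52/10 = 8.0304; y* = 12 + 0.8·151.52/2.54 = 59.7228.

x* = 8.0304, y* = 59.7228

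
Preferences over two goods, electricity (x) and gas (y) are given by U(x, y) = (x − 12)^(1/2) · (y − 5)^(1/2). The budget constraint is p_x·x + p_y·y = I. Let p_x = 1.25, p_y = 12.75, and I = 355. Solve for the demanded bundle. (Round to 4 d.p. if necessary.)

MRS = (y−5)/(x−12). Tangency with p_x/p_y gives y−5 = (p_x/p_y)·(x−12).
Substituting into the budget: x* = 12 + 0.5·(I − 12·p_x − 5·p_y)/p_x, and y* = 5 + 0.5·(…)/p_y.
Discretionary income = 355 − 12·1.25 − 5·12.75 = 276.25; x* = 12 + 0.5·276.25/1.25 = 122.5; y* = 5 + 0.5·276.25/12.75 = 15.8333.

x* = 122.5, y* = 15.8333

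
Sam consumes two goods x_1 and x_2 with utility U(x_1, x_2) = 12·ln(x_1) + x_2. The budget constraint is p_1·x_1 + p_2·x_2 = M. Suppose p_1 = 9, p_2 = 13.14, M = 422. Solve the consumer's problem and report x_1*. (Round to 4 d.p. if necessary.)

x_1* = 17.52

Set MRS = p_1/p_2: (12/x_1)/1 = p_1/p_2.
So x_1*(p_1,p_2) = 12·p_2/p_1, independent of income; and x_2* = (M − 12·p_2)/p_2.
At the given prices: x_1* = 12·13.14/9 = 17.52.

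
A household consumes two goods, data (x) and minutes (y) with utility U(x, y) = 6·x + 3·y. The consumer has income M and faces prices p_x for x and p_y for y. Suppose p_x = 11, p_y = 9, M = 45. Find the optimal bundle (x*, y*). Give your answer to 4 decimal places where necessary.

x* = 4.0909, y* = 0

Perfect substitutes: compare marginal utility per dollar. 6/p_x vs 3/p_y → 0.5455 vs 0.3333.
x gives more utility per dollar, so spend all income on x: x* = M/p_x, y* = 0.
Numerically: x* = 4.0909, y* = 0.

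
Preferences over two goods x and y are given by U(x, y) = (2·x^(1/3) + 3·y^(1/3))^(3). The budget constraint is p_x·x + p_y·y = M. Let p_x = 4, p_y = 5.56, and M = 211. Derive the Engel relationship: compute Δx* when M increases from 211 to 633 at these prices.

Δx* = 41.2396

From the CES first-order condition, (2/3)·(y/x)^(2/3) = p_x/p_y.
Solve for the ratio: y/x = [(3/2)·p_x/p_y]^(1.5).
Substitute y = (y/x)·x into the budget: x* = M/(p_x + p_y·(y/x)).
Numerically y/x = 1.121023, so x* = 211/(4 + 5.56·1.121023) = 20.6198.
At M' = 633: x* = 61.8594. Change: 61.8594 − 20.6198 = 41.2396.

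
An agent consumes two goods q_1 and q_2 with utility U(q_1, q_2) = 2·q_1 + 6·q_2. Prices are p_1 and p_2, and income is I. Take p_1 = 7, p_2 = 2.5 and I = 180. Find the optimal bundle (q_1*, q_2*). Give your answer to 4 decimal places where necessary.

q_1* = 0, q_2* = 72

q_2 gives more utility per dollar, so spend all income on q_2: q_2* = I/p_2, q_1* = 0.
Numerically: q_1* = 0, q_2* = 72.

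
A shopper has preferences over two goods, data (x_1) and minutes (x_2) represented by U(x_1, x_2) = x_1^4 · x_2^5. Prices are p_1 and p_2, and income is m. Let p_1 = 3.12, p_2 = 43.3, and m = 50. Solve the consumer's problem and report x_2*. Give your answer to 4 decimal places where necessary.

x_2* = 0.6415

MU_x_1/MU_x_2 = (4·x_2)/(5·x_1); tangency sets this equal to p_1/p_2.
Rearranging, p_2·x_2 = (5/4)·p_1·x_1. Substituting into the budget gives p_1·x_1·(1 + (5/4)) = m.
Demand: x_1*(p_1,p_2,m) = 4/9·m/p_1 and x_2* = 5/9·m/p_2.
At p_1=3.12, p_2=43.3, m=50: x_2* = 5/9·50/43.3 = 0.6415.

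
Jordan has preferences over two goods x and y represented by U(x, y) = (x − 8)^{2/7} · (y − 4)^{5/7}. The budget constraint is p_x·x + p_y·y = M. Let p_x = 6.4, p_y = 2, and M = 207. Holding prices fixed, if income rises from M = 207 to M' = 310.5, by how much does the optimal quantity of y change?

This is Cobb-Douglas in (x−8, y−4): tangency gives 2/7·p_y·(y−4) = 5/7·p_x·(x−8).
After buying the subsistence bundle (8, 4), a share 2/7 of the remaining income goes to x: x* = 8 + 2/7·(M − 8p_x − 4p_y)/p_x.
Discretionary income = 207 − 8·6.4 − 4·2 = 147.8; y* = 4 + 5/7·147.8/2 = 56.7857.
At M' = 310.5: y* = 93.75. Change: 93.75 − 56.7857 = 36.9643.

Δy* = 36.9643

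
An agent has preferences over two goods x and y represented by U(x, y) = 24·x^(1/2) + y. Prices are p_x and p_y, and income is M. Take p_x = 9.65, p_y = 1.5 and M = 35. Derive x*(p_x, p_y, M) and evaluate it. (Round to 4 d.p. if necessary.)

MU_x = 12/√x, MU_y = 1. Tangency: 12/√x = p_x/p_y.
Solve: √x = 12·p_y/p_x, so x*(p_x,p_y) = (12·p_y/p_x)², and y* = (M − p_x·x*)/p_y.
Plugging in: x* = (12·1.5/9.65)² = 3.4793.

x* = 3.4793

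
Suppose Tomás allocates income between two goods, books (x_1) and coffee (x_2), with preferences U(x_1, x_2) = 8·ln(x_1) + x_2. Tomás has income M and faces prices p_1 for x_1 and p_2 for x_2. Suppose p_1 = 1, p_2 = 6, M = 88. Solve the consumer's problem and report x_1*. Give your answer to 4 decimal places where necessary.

x_1* = 48

MU_x_1 = 8/x_1, MU_x_2 = 1. Tangency: 8/x_1 = p_1/p_2.
So x_1*(p_1,p_2) = 8·p_2/p_1, independent of income; and x_2* = (M − 8·p_2)/p_2.
At the given prices: x_1* = 8·6/1 = 48.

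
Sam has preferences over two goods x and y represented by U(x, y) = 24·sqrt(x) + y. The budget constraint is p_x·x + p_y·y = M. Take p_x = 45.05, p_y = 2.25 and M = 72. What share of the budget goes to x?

share on x = 0.2248

Set MRS = p_x/p_y: 12·x^(−1/2) = p_x/p_y.
Solve: √x = 12·p_y/p_x, so x*(p_x,p_y) = (12·p_y/p_x)², and y* = (M − p_x·x*)/p_y.
Plugging in: x* = (12·2.25/45.05)² = 0.3592, y* = 24.808.
Expenditure on x: 45.05·0.3592 = 16.182; share = 0.2248.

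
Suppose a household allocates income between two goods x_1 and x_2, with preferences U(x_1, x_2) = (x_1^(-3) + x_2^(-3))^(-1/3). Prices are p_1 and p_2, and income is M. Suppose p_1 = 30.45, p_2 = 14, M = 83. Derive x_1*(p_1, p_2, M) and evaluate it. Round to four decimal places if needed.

x_1* = 1.7491

MU_x_1 ∝ x_1^(-4), MU_x_2 ∝ x_2^(-4), so MRS = (x_2/x_1)^(4) = p_1/p_2.
Solve for the ratio: x_2/x_1 = [p_1/p_2]^(0.25).
With the ratio pinned down, the budget gives x_1* = M/(p_1 + p_2·(x_2/x_1)) and x_2* = (x_2/x_1)·x_1*.
Numerically x_2/x_1 = 1.214409, so x_1* = 83/(30.45 + 14·1.214409) = 1.7491.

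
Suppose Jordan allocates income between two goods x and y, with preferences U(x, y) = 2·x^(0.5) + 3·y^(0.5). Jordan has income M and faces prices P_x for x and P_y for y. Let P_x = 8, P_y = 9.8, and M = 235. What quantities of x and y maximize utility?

MRS = MU_x/MU_y = (2/3)·(y/x)^(0.5). Set equal to P_x/P_y.
Solve for the ratio: y/x = [(3/2)·P_x/P_y]^(2).
Substitute y = (y/x)·x into the budget: x* = M/(P_x + P_y·(y/x)).
Numerically y/x = 1.499375, so x* = 235/(8 + 9.8·1.499375) = 10.3552 and y* = 1.499375·10.3552 = 15.5264.

x* = 10.3552, y* = 15.5264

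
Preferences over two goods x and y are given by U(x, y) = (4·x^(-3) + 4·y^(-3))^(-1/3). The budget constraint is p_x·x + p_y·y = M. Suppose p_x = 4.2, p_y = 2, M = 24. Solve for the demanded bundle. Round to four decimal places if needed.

MU_x ∝ 4·x^(-4), MU_y ∝ 4·y^(-4), so MRS = (y/x)^(4) = p_x/p_y.
Solve for the ratio: y/x = [p_x/p_y]^(0.25).
Substitute y = (y/x)·x into the budget: x* = M/(p_x + p_y·(y/x)).
Numerically y/x = 1.203801, so x* = 24/(4.2 + 2·1.203801) = 3.6322 and y* = 1.203801·3.6322 = 4.3724.

x* = 3.6322, y* = 4.3724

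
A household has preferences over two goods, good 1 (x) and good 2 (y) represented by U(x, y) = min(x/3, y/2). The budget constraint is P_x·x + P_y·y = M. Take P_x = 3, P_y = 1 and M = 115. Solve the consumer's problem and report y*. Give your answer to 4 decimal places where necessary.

y* = 20.9091

Leontief preferences: the optimum is at the kink where x/3 = y/2, i.e. y = (2/3)·x.
Budget: P_x·x + P_y·(2/3)·x = M, so (3·P_x + 2·P_y)·x = 3·M.
Demand: x*(P_x,P_y,M) = 3·M/(3·P_x + 2·P_y), y* = 2·M/(3·P_x + 2·P_y).
Here 3·3 + 2·1 = 11, giving y* = 20.9091.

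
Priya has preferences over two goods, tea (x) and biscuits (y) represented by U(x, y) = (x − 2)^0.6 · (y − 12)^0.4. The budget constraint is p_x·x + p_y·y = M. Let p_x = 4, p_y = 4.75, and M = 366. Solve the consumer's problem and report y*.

Let x' = x−2, y' = y−12. MRS = (3/2)·y'/x' = p_x/p_y.
After buying the subsistence bundle (2, 12), a share 0.6 of the remaining income goes to x: x* = 2 + 0.6·(M − 2p_x − 12p_y)/p_x.
Discretionary income = 366 − 2·4 − 12·4.75 = 301; y* = 12 + 0.4·301/4.75 = 37.3474.

y* = 37.3474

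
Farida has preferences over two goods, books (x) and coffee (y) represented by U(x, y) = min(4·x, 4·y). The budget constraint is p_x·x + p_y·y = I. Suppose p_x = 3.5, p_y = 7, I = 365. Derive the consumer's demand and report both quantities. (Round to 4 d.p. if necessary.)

With perfect complements, no substitution: consume in ratio x:y = 4:4.
Budget: p_x·x + p_y·x = I, so (4·p_x + 4·p_y)·x = 4·I.
Demand: x*(p_x,p_y,I) = 4·I/(4·p_x + 4·p_y), y* = 4·I/(4·p_x + 4·p_y).
Here 4·3.5 + 4·7 = 42, giving x* = 34.7619 and y* = 34.7619.

x* = 34.7619, y* = 34.7619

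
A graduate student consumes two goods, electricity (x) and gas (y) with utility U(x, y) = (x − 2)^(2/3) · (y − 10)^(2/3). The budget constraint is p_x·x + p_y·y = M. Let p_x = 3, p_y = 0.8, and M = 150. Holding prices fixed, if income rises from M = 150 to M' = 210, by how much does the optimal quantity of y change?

Δy* = 37.5

Let x' = x−2, y' = y−10. MRS = y'/x' = p_x/p_y.
Substituting into the budget: x* = 2 + 0.5·(M − 2·p_x − 10·p_y)/p_x, and y* = 10 + 0.5·(…)/p_y.
Discretionary income = 150 − 2·3 − 10·0.8 = 136; y* = 10 + 0.5·136/0.8 = 95.
At M' = 210: y* = 132.5. Change: 132.5 − 95 = 37.5.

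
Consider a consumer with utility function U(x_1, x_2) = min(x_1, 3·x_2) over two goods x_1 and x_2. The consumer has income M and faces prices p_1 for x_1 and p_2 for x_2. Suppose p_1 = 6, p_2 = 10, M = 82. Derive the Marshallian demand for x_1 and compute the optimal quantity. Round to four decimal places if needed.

x_1* = 8.7857

Leontief preferences: the optimum is at the kink where x_1/3 = x_2/1, i.e. x_2 = (1/3)·x_1.
Budget: p_1·x_1 + p_2·(1/3)·x_1 = M, so (3·p_1 + p_2)·x_1 = 3·M.
Demand: x_1*(p_1,p_2,M) = 3·M/(3·p_1 + p_2), x_2* = M/(3·p_1 + p_2).
Here 3·6 + 10 = 28, giving x_1* = 8.7857.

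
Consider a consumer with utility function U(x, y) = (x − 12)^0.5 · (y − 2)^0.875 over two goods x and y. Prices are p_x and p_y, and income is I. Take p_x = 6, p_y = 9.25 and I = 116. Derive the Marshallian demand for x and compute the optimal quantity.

Let x' = x−12, y' = y−2. MRS = (4/7)·y'/x' = p_x/p_y.
Substituting into the budget: x* = 12 + 4/11·(I − 12·p_x − 2·p_y)/p_x, and y* = 2 + 7/11·(…)/p_y.
Discretionary income = 116 − 12·6 − 2·9.25 = 25.5; x* = 12 + 4/11·25.5/6 = 13.5455.

x* = 13.5455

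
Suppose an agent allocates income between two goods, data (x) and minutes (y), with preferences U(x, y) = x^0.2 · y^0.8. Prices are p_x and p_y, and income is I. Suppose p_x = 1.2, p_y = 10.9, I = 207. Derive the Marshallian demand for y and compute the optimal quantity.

y* = 15.1927

Demand: x*(p_x,p_y,I) = 0.2·I/p_x and y* = 0.8·I/p_y.
At p_x=1.2, p_y=10.9, I=207: y* = 0.8·207/10.9 = 15.1927.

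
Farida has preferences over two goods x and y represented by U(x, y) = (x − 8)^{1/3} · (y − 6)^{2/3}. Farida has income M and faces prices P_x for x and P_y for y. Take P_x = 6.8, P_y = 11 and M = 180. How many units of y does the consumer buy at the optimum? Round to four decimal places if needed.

y* = 9.6121

MRS = (1/2)·(y−6)/(x−8). Tangency with P_x/P_y gives y−6 = 2·(P_x/P_y)·(x−8).
After buying the subsistence bundle (8, 6), a share 1/3 of the remaining income goes to x: x* = 8 + 1/3·(M − 8P_x − 6P_y)/P_x.
Discretionary income = 180 − 8·6.8 − 6·11 = 59.6; y* = 6 + 2/3·59.6/11 = 9.6121.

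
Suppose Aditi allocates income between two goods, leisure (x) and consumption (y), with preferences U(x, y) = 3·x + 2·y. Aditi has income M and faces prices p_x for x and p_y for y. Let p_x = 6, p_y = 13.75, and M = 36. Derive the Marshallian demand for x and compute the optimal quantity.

Linear utility — the consumer picks whichever good has higher MU/price: 3/6 = 0.5 vs 2/13.75 = 0.1455.
x gives more utility per dollar, so spend all income on x: x* = M/p_x, y* = 0.
Numerically: x* = 6, y* = 0.

x* = 6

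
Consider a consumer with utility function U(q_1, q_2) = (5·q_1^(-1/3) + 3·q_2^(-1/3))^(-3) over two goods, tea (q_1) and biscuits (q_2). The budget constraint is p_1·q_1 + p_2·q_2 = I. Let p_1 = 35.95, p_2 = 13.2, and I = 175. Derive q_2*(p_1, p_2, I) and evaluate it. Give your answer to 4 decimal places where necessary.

q_2* = 4.5963

With the ratio pinned down, the budget gives q_1* = I/(p_1 + p_2·(q_2/q_1)) and q_2* = (q_2/q_1)·q_1*.
Numerically q_2/q_1 = 1.445297, so q_1* = 175/(35.95 + 13.2·1.445297) = 3.1802 and q_2* = 1.445297·3.1802 = 4.5963.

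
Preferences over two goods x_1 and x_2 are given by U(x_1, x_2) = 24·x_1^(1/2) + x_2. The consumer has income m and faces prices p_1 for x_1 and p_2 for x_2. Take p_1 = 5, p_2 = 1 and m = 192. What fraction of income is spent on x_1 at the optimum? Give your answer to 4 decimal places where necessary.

share on x_1 = 0.15

Solve: √x_1 = 12·p_2/p_1, so x_1*(p_1,p_2) = (12·p_2/p_1)², and x_2* = (m − p_1·x_1*)/p_2.
Plugging in: x_1* = (12·1/5)² = 5.76, x_2* = 163.2.
Expenditure on x_1: 5·5.76 = 28.8; share = 0.15.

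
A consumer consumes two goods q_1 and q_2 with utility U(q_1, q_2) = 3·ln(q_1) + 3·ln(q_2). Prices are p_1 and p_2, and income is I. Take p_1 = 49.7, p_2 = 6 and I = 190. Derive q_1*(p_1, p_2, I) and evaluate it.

Demand: q_1*(p_1,p_2,I) = 0.5·I/p_1 and q_2* = 0.5·I/p_2.
At p_1=49.7, p_2=6, I=190: q_1* = 0.5·190/49.7 = 1.9115.

q_1* = 1.9115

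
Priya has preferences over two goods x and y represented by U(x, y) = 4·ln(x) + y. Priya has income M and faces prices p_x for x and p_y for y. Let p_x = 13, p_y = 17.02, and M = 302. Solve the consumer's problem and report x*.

x* = 5.2369

Set MRS = p_x/p_y: (4/x)/1 = p_x/p_y.
So x*(p_x,p_y) = 4·p_y/p_x, independent of income; and y* = (M − 4·p_y)/p_y.
At the given prices: x* = 4·17.02/13 = 5.2369.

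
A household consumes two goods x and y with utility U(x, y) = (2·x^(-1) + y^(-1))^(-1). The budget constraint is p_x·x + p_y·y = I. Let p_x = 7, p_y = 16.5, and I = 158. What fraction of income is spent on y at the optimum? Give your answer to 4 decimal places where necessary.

share on y = 0.5205

From the CES first-order condition, 2·(y/x)^(2) = p_x/p_y.
Solve for the ratio: y/x = [(1/2)·p_x/p_y]^(0.5).
With the ratio pinned down, the budget gives x* = I/(p_x + p_y·(y/x)) and y* = (y/x)·x*.
Numerically y/x = 0.460566, so x* = 158/(7 + 16.5·0.460566) = 10.8224 and y* = 0.460566·10.8224 = 4.9844.
Expenditure on y: 16.5·4.9844 = 82.2432; share = 0.5205.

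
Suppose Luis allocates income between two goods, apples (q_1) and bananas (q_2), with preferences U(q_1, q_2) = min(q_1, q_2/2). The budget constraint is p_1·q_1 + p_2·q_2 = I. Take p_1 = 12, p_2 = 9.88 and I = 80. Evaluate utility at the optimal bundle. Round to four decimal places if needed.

V = 2.5189

With perfect complements, no substitution: consume in ratio q_1:q_2 = 1:2.
Budget: p_1·q_1 + p_2·2·q_1 = I, so (p_1 + 2·p_2)·q_1 = I.
Demand: q_1*(p_1,p_2,I) = I/(p_1 + 2·p_2), q_2* = 2·I/(p_1 + 2·p_2).
Here 12 + 2·9.88 = 31.76, giving q_1* = 2.5189 and q_2* = 5.0378.
Utility at the optimum: U(2.5189, 5.0378) = 2.5189.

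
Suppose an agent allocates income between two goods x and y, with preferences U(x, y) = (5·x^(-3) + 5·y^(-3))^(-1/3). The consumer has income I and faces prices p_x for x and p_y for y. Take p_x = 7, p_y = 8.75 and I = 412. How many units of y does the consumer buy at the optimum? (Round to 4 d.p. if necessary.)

y* = 25.5083

MU_x ∝ 5·x^(-4), MU_y ∝ 5·y^(-4), so MRS = (y/x)^(4) = p_x/p_y.
Solve for the ratio: y/x = [p_x/p_y]^(0.25).
Substitute y = (y/x)·x into the budget: x* = I/(p_x + p_y·(y/x)).
Numerically y/x = 0.945742, so x* = 412/(7 + 8.75·0.945742) = 26.9718 and y* = 0.945742·26.9718 = 25.5083.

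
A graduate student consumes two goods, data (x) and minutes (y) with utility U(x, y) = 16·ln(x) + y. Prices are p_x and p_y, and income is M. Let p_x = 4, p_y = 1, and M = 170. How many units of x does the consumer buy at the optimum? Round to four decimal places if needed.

x* = 4

MU_x = 16/x, MU_y = 1. Tangency: 16/x = p_x/p_y.
So x*(p_x,p_y) = 16·p_y/p_x, independent of income; and y* = (M − 16·p_y)/p_y.
At the given prices: x* = 16·1/4 = 4.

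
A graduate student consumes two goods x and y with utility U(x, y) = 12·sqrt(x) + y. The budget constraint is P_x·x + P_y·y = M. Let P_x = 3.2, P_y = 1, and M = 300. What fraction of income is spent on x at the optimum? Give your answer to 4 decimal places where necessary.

Solve: √x = 6·P_y/P_x, so x*(P_x,P_y) = (6·P_y/P_x)², and y* = (M − P_x·x*)/P_y.
Plugging in: x* = (6·1/3.2)² = 3.5156, y* = 288.75.
Expenditure on x: 3.2·3.5156 = 11.25; share = 0.0375.

share on x = 0.0375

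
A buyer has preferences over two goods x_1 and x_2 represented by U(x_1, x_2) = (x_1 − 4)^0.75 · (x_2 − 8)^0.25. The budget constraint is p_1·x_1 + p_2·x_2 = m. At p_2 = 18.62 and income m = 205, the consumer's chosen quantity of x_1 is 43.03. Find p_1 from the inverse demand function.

MRS = 3·(x_2−8)/(x_1−4). Tangency with p_1/p_2 gives x_2−8 = (1/3)·(p_1/p_2)·(x_1−4).
Substituting into the budget: x_1* = 4 + 0.75·(m − 4·p_1 − 8·p_2)/p_1, and x_2* = 8 + 0.25·(…)/p_2.
Set x_1* = 43.03 in the demand function and solve for p_1: p_1 = 1.

p_1 = 1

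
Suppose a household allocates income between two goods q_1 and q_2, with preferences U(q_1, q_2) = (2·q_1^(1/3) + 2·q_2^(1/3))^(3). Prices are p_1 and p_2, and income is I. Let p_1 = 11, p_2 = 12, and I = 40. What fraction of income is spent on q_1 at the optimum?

share on q_1 = 0.5109

MU_q_1 ∝ 2·q_1^(-2/3), MU_q_2 ∝ 2·q_2^(-2/3), so MRS = (q_2/q_1)^(2/3) = p_1/p_2.
Hence q_2/q_1 = (p_1/p_2)^(1/(2/3)), i.e. raised to the 1.5 power.
Substitute q_2 = (q_2/q_1)·q_1 into the budget: q_1* = I/(p_1 + p_2·(q_2/q_1)).
Numerically q_2/q_1 = 0.877642, so q_1* = 40/(11 + 12·0.877642) = 1.8577 and q_2* = 0.877642·1.8577 = 1.6304.
Expenditure on q_1: 11·1.8577 = 20.435; share = 0.5109.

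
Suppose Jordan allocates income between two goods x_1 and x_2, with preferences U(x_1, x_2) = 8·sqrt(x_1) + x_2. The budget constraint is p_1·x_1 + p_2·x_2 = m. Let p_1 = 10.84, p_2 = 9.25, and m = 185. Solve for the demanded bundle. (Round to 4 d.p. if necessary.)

Set MRS = p_1/p_2: 4·x_1^(−1/2) = p_1/p_2.
Solve: √x_1 = 4·p_2/p_1, so x_1*(p_1,p_2) = (4·p_2/p_1)², and x_2* = (m − p_1·x_1*)/p_2.
Plugging in: x_1* = (4·9.25/10.84)² = 11.6505, x_2* = 6.3469.

x_1* = 11.6505, x_2* = 6.3469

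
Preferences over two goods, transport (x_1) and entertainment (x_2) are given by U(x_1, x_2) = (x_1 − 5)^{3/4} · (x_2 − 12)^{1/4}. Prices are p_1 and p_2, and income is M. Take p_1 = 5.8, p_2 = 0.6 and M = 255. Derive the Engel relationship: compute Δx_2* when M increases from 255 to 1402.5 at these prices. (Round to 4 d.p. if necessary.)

This is Cobb-Douglas in (x_1−5, x_2−12): tangency gives 0.75·p_2·(x_2−12) = 0.25·p_1·(x_1−5).
Substituting into the budget: x_1* = 5 + 0.75·(M − 5·p_1 − 12·p_2)/p_1, and x_2* = 12 + 0.25·(…)/p_2.
Discretionary income = 255 − 5·5.8 − 12·0.6 = 218.8; x_2* = 12 + 0.25·218.8/0.6 = 103.1667.
At M' = 1402.5: x_2* = 581.2917. Change: 581.2917 − 103.1667 = 478.125.

Δx_2* = 478.125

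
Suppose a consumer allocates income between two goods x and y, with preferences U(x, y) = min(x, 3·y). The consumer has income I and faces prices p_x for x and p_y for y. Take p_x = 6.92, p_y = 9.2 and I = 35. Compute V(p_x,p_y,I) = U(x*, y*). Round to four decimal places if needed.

V = 3.5047

With perfect complements, no substitution: consume in ratio x:y = 3:1.
Budget: p_x·x + p_y·(1/3)·x = I, so (3·p_x + p_y)·x = 3·I.
Demand: x*(p_x,p_y,I) = 3·I/(3·p_x + p_y), y* = I/(3·p_x + p_y).
Here 3·6.92 + 9.2 = 29.96, giving x* = 3.5047 and y* = 1.1682.
Utility at the optimum: U(3.5047, 1.1682) = 3.5047.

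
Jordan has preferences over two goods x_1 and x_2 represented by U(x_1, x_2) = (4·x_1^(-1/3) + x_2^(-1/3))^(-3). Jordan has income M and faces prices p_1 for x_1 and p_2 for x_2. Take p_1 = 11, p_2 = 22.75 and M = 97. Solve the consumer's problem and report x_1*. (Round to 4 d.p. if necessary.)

Numerically x_2/x_1 = 0.205005, so x_1* = 97/(11 + 22.75·0.205005) = 6.1926.

x_1* = 6.1926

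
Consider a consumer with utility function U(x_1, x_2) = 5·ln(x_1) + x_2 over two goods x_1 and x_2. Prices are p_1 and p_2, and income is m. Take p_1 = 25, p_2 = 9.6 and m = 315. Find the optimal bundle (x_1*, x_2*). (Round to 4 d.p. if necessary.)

x_1* = 1.92, x_2* = 27.8125

MU_x_1 = 5/x_1, MU_x_2 = 1. Tangency: 5/x_1 = p_1/p_2.
So x_1*(p_1,p_2) = 5·p_2/p_1, independent of income; and x_2* = (m − 5·p_2)/p_2.
At the given prices: x_1* = 5·9.6/25 = 1.92, and x_2* = 27.8125.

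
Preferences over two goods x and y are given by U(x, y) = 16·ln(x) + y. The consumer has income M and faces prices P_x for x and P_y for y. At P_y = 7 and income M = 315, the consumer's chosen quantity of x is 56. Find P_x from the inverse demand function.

P_x = 2

MU_x = 16/x, MU_y = 1. Tangency: 16/x = P_x/P_y.
So x*(P_x,P_y) = 16·P_y/P_x, independent of income; and y* = (M − 16·P_y)/P_y.
Set x* = 56 in the demand function and solve for P_x: P_x = 2.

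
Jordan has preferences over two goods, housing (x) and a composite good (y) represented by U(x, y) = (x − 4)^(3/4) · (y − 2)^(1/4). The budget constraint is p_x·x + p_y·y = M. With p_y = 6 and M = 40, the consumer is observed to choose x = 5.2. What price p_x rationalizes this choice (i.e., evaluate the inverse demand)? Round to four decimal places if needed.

This is Cobb-Douglas in (x−4, y−2): tangency gives 0.75·p_y·(y−2) = 0.25·p_x·(x−4).
After buying the subsistence bundle (4, 2), a share 0.75 of the remaining income goes to x: x* = 4 + 0.75·(M − 4p_x − 2p_y)/p_x.
Set x* = 5.2 in the demand function and solve for p_x: p_x = 5.

p_x = 5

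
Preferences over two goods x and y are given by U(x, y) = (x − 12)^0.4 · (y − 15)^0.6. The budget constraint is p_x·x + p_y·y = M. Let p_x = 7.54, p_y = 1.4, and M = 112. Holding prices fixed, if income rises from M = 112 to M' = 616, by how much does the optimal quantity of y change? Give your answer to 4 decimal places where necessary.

MRS = (2/3)·(y−15)/(x−12). Tangency with p_x/p_y gives y−15 = (3/2)·(p_x/p_y)·(x−12).
Substituting into the budget: x* = 12 + 0.4·(M − 12·p_x − 15·p_y)/p_x, and y* = 15 + 0.6·(…)/p_y.
Discretionary income = 112 − 12·7.54 − 15·1.4 = 0.52; y* = 15 + 0.6·0.52/1.4 = 15.2229.
At M' = 616: y* = 231.2229. Change: 231.2229 − 15.2229 = 216.

Δy* = 216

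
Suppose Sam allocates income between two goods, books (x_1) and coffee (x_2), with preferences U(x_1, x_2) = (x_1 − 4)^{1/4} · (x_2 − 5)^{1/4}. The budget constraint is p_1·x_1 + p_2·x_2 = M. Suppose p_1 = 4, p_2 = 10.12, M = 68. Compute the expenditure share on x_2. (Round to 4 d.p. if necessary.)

share on x_2 = 0.7544

MRS = (x_2−5)/(x_1−4). Tangency with p_1/p_2 gives x_2−5 = (p_1/p_2)·(x_1−4).
After buying the subsistence bundle (4, 5), a share 0.5 of the remaining income goes to x_1: x_1* = 4 + 0.5·(M − 4p_1 − 5p_2)/p_1.
Discretionary income = 68 − 4·4 − 5·10.12 = 1.4; x_1* = 4 + 0.5·1.4/4 = 4.175; x_2* = 5 + 0.5·1.4/10.12 = 5.0692.
Expenditure on x_2: 10.12·5.0692 = 51.3; share = 0.7544.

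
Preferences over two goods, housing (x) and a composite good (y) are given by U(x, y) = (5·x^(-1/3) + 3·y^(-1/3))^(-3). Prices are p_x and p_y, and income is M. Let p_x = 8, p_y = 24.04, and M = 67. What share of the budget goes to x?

Substitute y = (y/x)·x into the budget: x* = M/(p_x + p_y·(y/x)).
Numerically y/x = 0.298696, so x* = 67/(8 + 24.04·0.298696) = 4.4135 and y* = 0.298696·4.4135 = 1.3183.
Expenditure on x: 8·4.4135 = 35.3081; share = 0.527.

share on x = 0.527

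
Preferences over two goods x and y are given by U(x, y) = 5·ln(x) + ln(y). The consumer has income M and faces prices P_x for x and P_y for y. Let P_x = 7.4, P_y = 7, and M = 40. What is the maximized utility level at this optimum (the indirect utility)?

MU_x/MU_y = (5·y)/(x); tangency sets this equal to P_x/P_y.
So 5·P_y·y = P_x·x; combined with the budget, a share 5/6 of income goes to x.
Demand: x*(P_x,P_y,M) = 5/6·M/P_x and y* = 1/6·M/P_y.
At P_x=7.4, P_y=7, M=40: x* = 5/6·40/7.4 = 4.5045, y* = 0.9524.
Utility at the optimum: U(4.5045, 0.9524) = 7.4766.

V = 7.4766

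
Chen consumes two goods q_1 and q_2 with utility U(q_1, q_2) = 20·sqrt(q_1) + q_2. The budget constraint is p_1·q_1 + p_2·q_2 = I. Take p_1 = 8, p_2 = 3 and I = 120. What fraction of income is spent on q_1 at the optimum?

share on q_1 = 0.9375

Set MRS = p_1/p_2: 10·q_1^(−1/2) = p_1/p_2.
Solve: √q_1 = 10·p_2/p_1, so q_1*(p_1,p_2) = (10·p_2/p_1)², and q_2* = (I − p_1·q_1*)/p_2.
Plugging in: q_1* = (10·3/8)² = 14.0625, q_2* = 2.5.
Expenditure on q_1: 8·14.0625 = 112.5; share = 0.9375.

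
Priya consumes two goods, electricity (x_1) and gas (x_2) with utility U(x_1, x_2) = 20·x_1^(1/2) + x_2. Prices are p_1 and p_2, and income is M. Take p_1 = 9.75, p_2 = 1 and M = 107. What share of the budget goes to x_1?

Set MRS = p_1/p_2: 10·x_1^(−1/2) = p_1/p_2.
Thus x_1* = (10·p_2/p_1)² — independent of M — with the rest of income spent on x_2.
Plugging in: x_1* = (10·1/9.75)² = 1.0519, x_2* = 96.7436.
Expenditure on x_1: 9.75·1.0519 = 10.2564; share = 0.0959.

share on x_1 = 0.0959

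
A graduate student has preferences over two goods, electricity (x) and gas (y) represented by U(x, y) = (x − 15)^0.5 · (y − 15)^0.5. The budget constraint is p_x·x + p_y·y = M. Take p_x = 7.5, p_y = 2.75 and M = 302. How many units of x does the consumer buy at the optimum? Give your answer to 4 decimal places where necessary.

x* = 24.8833

This is Cobb-Douglas in (x−15, y−15): tangency gives 0.5·p_y·(y−15) = 0.5·p_x·(x−15).
Substituting into the budget: x* = 15 + 0.5·(M − 15·p_x − 15·p_y)/p_x, and y* = 15 + 0.5·(…)/p_y.
Discretionary income = 302 − 15·7.5 − 15·2.75 = 148.25; x* = 15 + 0.5·148.25/7.5 = 24.8833.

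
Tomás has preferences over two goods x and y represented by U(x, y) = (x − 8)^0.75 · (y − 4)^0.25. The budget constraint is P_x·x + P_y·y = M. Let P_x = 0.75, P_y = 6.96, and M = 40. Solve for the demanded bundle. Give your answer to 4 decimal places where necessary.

Substituting into the budget: x* = 8 + 0.75·(M − 8·P_x − 4·P_y)/P_x, and y* = 4 + 0.25·(…)/P_y.
Discretionary income = 40 − 8·0.75 − 4·6.96 = 6.16; x* = 8 + 0.75·6.16/0.75 = 14.16; y* = 4 + 0.25·6.16/6.96 = 4.2213.

x* = 14.16, y* = 4.2213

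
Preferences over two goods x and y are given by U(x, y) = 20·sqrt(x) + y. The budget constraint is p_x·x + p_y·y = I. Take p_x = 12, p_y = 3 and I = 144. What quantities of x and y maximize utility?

Solve: √x = 10·p_y/p_x, so x*(p_x,p_y) = (10·p_y/p_x)², and y* = (I − p_x·x*)/p_y.
Plugging in: x* = (10·3/12)² = 6.25, y* = 23.

x* = 6.25, y* = 23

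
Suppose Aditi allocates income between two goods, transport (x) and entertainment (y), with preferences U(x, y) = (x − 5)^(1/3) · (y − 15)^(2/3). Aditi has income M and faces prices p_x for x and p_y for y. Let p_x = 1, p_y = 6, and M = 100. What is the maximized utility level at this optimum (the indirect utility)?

V = 0.8012

Let x' = x−5, y' = y−15. MRS = (1/2)·y'/x' = p_x/p_y.
After buying the subsistence bundle (5, 15), a share 1/3 of the remaining income goes to x: x* = 5 + 1/3·(M − 5p_x − 15p_y)/p_x.
Discretionary income = 100 − 5·1 − 15·6 = 5; x* = 5 + 1/3·5/1 = 6.6667; y* = 15 + 2/3·5/6 = 15.5556.
Utility at the optimum: U(6.6667, 15.5556) = 0.8012.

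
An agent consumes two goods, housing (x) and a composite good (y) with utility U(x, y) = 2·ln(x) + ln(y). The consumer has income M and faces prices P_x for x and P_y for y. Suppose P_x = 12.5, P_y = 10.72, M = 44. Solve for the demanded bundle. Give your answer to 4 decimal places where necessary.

x* = 2.3467, y* = 1.3682

The MRS is 2·y/x. Set MRS = P_x/P_y.
So 2·P_y·y = P_x·x; combined with the budget, a share 2/3 of income goes to x.
Demand: x*(P_x,P_y,M) = 2/3·M/P_x and y* = 1/3·M/P_y.
At P_x=12.5, P_y=10.72, M=44: x* = 2/3·44/12.5 = 2.3467, y* = 1.3682.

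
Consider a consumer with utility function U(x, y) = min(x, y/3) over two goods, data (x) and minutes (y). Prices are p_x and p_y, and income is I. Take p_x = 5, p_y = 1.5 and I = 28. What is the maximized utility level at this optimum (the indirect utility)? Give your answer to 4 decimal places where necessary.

With perfect complements, no substitution: consume in ratio x:y = 1:3.
Budget: p_x·x + p_y·3·x = I, so (p_x + 3·p_y)·x = I.
Demand: x*(p_x,p_y,I) = I/(p_x + 3·p_y), y* = 3·I/(p_x + 3·p_y).
Here 5 + 3·1.5 = 9.5, giving x* = 2.9474 and y* = 8.8421.
Utility at the optimum: U(2.9474, 8.8421) = 2.9474.

V = 2.9474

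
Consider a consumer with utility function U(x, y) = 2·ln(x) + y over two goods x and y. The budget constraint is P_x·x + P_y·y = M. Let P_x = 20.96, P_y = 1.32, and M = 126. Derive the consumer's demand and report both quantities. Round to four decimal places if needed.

MU_x = 2/x, MU_y = 1. Tangency: 2/x = P_x/P_y.
So x*(P_x,P_y) = 2·P_y/P_x, independent of income; and y* = (M − 2·P_y)/P_y.
At the given prices: x* = 2·1.32/20.96 = 0.126, and y* = 93.4545.

x* = 0.126, y* = 93.4545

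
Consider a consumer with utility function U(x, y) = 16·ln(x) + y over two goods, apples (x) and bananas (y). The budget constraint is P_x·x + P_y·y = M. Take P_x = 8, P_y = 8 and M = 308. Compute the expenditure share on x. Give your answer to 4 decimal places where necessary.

Set MRS = P_x/P_y: (16/x)/1 = P_x/P_y.
So x*(P_x,P_y) = 16·P_y/P_x, independent of income; and y* = (M − 16·P_y)/P_y.
At the given prices: x* = 16·8/8 = 16, and y* = 22.5.
Expenditure on x: 8·16 = 128; share = 0.4156.

share on x = 0.4156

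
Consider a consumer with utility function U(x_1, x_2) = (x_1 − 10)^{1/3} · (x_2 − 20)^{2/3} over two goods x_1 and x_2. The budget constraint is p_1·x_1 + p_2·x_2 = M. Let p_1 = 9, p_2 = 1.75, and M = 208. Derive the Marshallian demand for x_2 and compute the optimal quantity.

x_2* = 51.619

MRS = (1/2)·(x_2−20)/(x_1−10). Tangency with p_1/p_2 gives x_2−20 = 2·(p_1/p_2)·(x_1−10).
Substituting into the budget: x_1* = 10 + 1/3·(M − 10·p_1 − 20·p_2)/p_1, and x_2* = 20 + 2/3·(…)/p_2.
Discretionary income = 208 − 10·9 − 20·1.75 = 83; x_2* = 20 + 2/3·83/1.75 = 51.619.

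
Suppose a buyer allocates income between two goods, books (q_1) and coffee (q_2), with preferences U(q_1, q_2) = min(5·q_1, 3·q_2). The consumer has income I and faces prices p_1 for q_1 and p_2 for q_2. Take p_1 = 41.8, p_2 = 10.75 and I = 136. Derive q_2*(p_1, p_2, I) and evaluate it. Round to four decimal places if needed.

q_2* = 3.7957

With perfect complements, no substitution: consume in ratio q_1:q_2 = 3:5.
Budget: p_1·q_1 + p_2·(5/3)·q_1 = I, so (3·p_1 + 5·p_2)·q_1 = 3·I.
Demand: q_1*(p_1,p_2,I) = 3·I/(3·p_1 + 5·p_2), q_2* = 5·I/(3·p_1 + 5·p_2).
Here 3·41.8 + 5·10.75 = 179.15, giving q_2* = 3.7957.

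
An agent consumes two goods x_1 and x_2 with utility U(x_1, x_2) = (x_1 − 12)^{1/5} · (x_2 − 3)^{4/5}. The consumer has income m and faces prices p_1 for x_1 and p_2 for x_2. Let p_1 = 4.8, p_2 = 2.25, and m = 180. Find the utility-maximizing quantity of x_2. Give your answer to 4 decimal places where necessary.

MRS = (1/4)·(x_2−3)/(x_1−12). Tangency with p_1/p_2 gives x_2−3 = 4·(p_1/p_2)·(x_1−12).
Substituting into the budget: x_1* = 12 + 0.2·(m − 12·p_1 − 3·p_2)/p_1, and x_2* = 3 + 0.8·(…)/p_2.
Discretionary income = 180 − 12·4.8 − 3·2.25 = 115.65; x_2* = 3 + 0.8·115.65/2.25 = 44.12.

x_2* = 44.12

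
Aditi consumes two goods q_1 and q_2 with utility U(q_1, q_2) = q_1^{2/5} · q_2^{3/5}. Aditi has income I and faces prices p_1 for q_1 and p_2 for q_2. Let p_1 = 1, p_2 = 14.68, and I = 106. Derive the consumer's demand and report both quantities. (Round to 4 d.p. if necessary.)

Demand: q_1*(p_1,p_2,I) = 0.4·I/p_1 and q_2* = 0.6·I/p_2.
At p_1=1, p_2=14.68, I=106: q_1* = 0.4·106/1 = 42.4, q_2* = 4.3324.

q_1* = 42.4, q_2* = 4.3324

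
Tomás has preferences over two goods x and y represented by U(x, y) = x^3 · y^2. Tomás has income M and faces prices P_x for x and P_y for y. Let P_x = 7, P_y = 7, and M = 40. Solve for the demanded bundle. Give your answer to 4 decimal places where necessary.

MU_x/MU_y = (3·y)/(2·x); tangency sets this equal to P_x/P_y.
Rearranging, P_y·y = (2/3)·P_x·x. Substituting into the budget gives P_x·x·(1 + (2/3)) = M.
Demand: x*(P_x,P_y,M) = 0.6·M/P_x and y* = 0.4·M/P_y.
At P_x=7, P_y=7, M=40: x* = 0.6·40/7 = 3.4286, y* = 2.2857.

x* = 3.4286, y* = 2.2857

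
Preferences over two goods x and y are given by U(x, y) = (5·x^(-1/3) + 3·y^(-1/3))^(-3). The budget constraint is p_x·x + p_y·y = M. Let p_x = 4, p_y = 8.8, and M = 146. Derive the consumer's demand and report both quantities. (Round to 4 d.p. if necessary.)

MRS = MU_x/MU_y = (5/3)·(y/x)^(4/3). Set equal to p_x/p_y.
Solve for the ratio: y/x = [(3/5)·p_x/p_y]^(0.75).
With the ratio pinned down, the budget gives x* = M/(p_x + p_y·(y/x)) and y* = (y/x)·x*.
Numerically y/x = 0.377395, so x* = 146/(4 + 8.8·0.377395) = 19.9424 and y* = 0.377395·19.9424 = 7.5262.

x* = 19.9424, y* = 7.5262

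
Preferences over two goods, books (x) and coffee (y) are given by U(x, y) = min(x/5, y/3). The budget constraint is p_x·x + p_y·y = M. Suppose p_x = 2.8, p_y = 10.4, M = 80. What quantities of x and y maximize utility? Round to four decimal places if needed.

x* = 8.8496, y* = 5.3097

Leontief preferences: the optimum is at the kink where x/5 = y/3, i.e. y = (3/5)·x.
Budget: p_x·x + p_y·(3/5)·x = M, so (5·p_x + 3·p_y)·x = 5·M.
Demand: x*(p_x,p_y,M) = 5·M/(5·p_x + 3·p_y), y* = 3·M/(5·p_x + 3·p_y).
Here 5·2.8 + 3·10.4 = 45.2, giving x* = 8.8496 and y* = 5.3097.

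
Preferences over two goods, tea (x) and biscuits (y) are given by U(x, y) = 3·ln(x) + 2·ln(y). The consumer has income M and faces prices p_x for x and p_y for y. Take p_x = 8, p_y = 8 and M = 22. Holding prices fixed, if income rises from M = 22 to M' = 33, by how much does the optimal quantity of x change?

Δx* = 0.825

The MRS is (3/2)·y/x. Set MRS = p_x/p_y.
So 3·p_y·y = 2·p_x·x; combined with the budget, a share 0.6 of income goes to x.
Demand: x*(p_x,p_y,M) = 0.6·M/p_x and y* = 0.4·M/p_y.
At p_x=8, p_y=8, M=22: x* = 0.6·22/8 = 1.65.
At M' = 33: x* = 2.475. Change: 2.475 − 1.65 = 0.825.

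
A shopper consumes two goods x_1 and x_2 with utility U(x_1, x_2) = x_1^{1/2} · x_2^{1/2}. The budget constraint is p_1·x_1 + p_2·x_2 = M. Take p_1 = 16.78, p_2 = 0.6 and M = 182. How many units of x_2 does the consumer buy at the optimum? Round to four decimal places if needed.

Tangency: MRS = x_2/x_1 = p_1/p_2.
So 0.5·p_2·x_2 = 0.5·p_1·x_1; combined with the budget, a share 0.5 of income goes to x_1.
Demand: x_1*(p_1,p_2,M) = 0.5·M/p_1 and x_2* = 0.5·M/p_2.
At p_1=16.78, p_2=0.6, M=182: x_2* = 0.5·182/0.6 = 151.6667.

x_2* = 151.6667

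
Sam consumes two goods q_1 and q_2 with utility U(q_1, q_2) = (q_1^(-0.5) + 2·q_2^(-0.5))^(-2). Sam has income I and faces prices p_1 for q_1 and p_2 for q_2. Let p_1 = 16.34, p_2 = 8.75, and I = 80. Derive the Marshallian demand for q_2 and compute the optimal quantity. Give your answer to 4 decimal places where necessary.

From the CES first-order condition, (1/2)·(q_2/q_1)^(1.5) = p_1/p_2.
Hence q_2/q_1 = (2·p_1/p_2)^(1/(1.5)), i.e. raised to the 2/3 power.
Substitute q_2 = (q_2/q_1)·q_1 into the budget: q_1* = I/(p_1 + p_2·(q_2/q_1)).
Numerically q_2/q_1 = 2.407221, so q_1* = 80/(16.34 + 8.75·2.407221) = 2.1389 and q_2* = 2.407221·2.1389 = 5.1487.

q_2* = 5.1487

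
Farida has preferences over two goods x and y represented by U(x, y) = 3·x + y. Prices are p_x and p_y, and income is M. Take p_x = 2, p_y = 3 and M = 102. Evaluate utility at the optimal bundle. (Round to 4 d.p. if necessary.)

x gives more utility per dollar, so spend all income on x: x* = M/p_x, y* = 0.
Numerically: x* = 51, y* = 0.
Utility at the optimum: U(51, 0) = 153.

V = 153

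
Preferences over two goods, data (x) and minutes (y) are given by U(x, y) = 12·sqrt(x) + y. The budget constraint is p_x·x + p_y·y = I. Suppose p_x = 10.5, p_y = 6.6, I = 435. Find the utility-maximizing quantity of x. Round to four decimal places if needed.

Plugging in: x* = (6·6.6/10.5)² = 14.2237.

x* = 14.2237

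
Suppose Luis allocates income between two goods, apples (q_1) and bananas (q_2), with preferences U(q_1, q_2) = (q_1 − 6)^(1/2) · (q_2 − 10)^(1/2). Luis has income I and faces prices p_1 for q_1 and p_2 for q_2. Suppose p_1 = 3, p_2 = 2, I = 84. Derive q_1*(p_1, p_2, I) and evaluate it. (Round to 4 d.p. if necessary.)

This is Cobb-Douglas in (q_1−6, q_2−10): tangency gives 0.5·p_2·(q_2−10) = 0.5·p_1·(q_1−6).
Substituting into the budget: q_1* = 6 + 0.5·(I − 6·p_1 − 10·p_2)/p_1, and q_2* = 10 + 0.5·(…)/p_2.
Discretionary income = 84 − 6·3 − 10·2 = 46; q_1* = 6 + 0.5·46/3 = 13.6667.

q_1* = 13.6667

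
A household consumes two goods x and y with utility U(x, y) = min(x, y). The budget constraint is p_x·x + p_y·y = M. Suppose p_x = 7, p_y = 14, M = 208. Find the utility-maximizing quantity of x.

x* = 9.9048

With perfect complements, no substitution: consume in ratio x:y = 1:1.
Budget: p_x·x + p_y·x = M, so (p_x + p_y)·x = M.
Demand: x*(p_x,p_y,M) = M/(p_x + p_y), y* = M/(p_x + p_y).
Here 7 + 14 = 21, giving x* = 9.9048.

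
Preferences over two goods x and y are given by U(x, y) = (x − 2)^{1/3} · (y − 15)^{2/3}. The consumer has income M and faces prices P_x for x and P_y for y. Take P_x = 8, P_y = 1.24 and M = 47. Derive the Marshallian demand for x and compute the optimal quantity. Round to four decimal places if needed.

x* = 2.5167

This is Cobb-Douglas in (x−2, y−15): tangency gives 1/3·P_y·(y−15) = 2/3·P_x·(x−2).
Substituting into the budget: x* = 2 + 1/3·(M − 2·P_x − 15·P_y)/P_x, and y* = 15 + 2/3·(…)/P_y.
Discretionary income = 47 − 2·8 − 15·1.24 = 12.4; x* = 2 + 1/3·12.4/8 = 2.5167.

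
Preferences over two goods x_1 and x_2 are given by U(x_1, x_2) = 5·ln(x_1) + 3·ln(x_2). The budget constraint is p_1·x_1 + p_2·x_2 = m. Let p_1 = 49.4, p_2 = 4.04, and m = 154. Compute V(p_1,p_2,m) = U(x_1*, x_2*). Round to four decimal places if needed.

V = 11.3146

MU_x_1/MU_x_2 = (5·x_2)/(3·x_1); tangency sets this equal to p_1/p_2.
So 5·p_2·x_2 = 3·p_1·x_1; combined with the budget, a share 0.625 of income goes to x_1.
Demand: x_1*(p_1,p_2,m) = 0.625·m/p_1 and x_2* = 0.375·m/p_2.
At p_1=49.4, p_2=4.04, m=154: x_1* = 0.625·154/49.4 = 1.9484, x_2* = 14.2946.
Utility at the optimum: U(1.9484, 14.2946) = 11.3146.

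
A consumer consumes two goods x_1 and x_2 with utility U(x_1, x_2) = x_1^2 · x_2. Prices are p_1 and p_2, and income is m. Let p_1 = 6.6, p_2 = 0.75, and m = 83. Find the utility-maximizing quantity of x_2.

x_2* = 36.8889

MU_x_1/MU_x_2 = (2·x_2)/(x_1); tangency sets this equal to p_1/p_2.
Rearranging, p_2·x_2 = (1/2)·p_1·x_1. Substituting into the budget gives p_1·x_1·(1 + (1/2)) = m.
Demand: x_1*(p_1,p_2,m) = 2/3·m/p_1 and x_2* = 1/3·m/p_2.
At p_1=6.6, p_2=0.75, m=83: x_2* = 1/3·83/0.75 = 36.8889.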